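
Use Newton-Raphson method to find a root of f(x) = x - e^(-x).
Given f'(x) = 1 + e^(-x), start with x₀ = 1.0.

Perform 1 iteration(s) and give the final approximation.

f(x) = x - e^(-x)
f'(x) = 1 + e^(-x)
x₀ = 1.0

Newton-Raphson formula: x_{n+1} = x_n - f(x_n)/f'(x_n)

Iteration 1:
  f(1.000000) = 0.632121
  f'(1.000000) = 1.367879
  x_1 = 1.000000 - 0.632121/1.367879 = 0.537883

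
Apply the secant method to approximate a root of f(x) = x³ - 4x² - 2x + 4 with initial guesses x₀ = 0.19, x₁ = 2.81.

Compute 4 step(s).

f(x) = x³ - 4x² - 2x + 4
x₀ = 0.19, x₁ = 2.81

Secant formula: x_{n+1} = x_n - f(x_n)(x_n - x_{n-1})/(f(x_n) - f(x_{n-1}))

Iteration 1:
  f(0.190000) = 3.482459
  f(2.810000) = -11.016359
  x_2 = 2.810000 - (-11.016359)×(2.810000 - 0.190000)/(-11.016359 - 3.482459)
       = 0.819296
Iteration 2:
  f(2.810000) = -11.016359
  f(0.819296) = 0.226376
  x_3 = 0.819296 - 0.226376×(0.819296 - 2.810000)/(0.226376 - (-11.016359))
       = 0.859379
Iteration 3:
  f(0.819296) = 0.226376
  f(0.859379) = -0.038208
  x_4 = 0.859379 - (-0.038208)×(0.859379 - 0.819296)/(-0.038208 - 0.226376)
       = 0.853591
Iteration 4:
  f(0.859379) = -0.038208
  f(0.853591) = 0.000291
  x_5 = 0.853591 - 0.000291×(0.853591 - 0.859379)/(0.000291 - (-0.038208))
       = 0.853634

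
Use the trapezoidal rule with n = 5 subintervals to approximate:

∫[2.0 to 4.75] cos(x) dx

f(x) = cos(x)
a = 2.0, b = 4.75, n = 5
h = (b - a)/n = 0.550000

Trapezoidal rule: (h/2)[f(x₀) + 2f(x₁) + 2f(x₂) + ... + f(xₙ)]

x_0 = 2.0000, f(x_0) = -0.416147, coefficient = 1
x_1 = 2.5500, f(x_1) = -0.830054, coefficient = 2
x_2 = 3.1000, f(x_2) = -0.999135, coefficient = 2
x_3 = 3.6500, f(x_3) = -0.873521, coefficient = 2
x_4 = 4.2000, f(x_4) = -0.490261, coefficient = 2
x_5 = 4.7500, f(x_5) = 0.037602, coefficient = 1

I ≈ (0.550000/2) × -6.764485 = -1.860234
Exact value: -1.908590
Error: 0.048357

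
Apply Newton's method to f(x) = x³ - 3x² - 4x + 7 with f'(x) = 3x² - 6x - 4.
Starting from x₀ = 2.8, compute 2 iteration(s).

f(x) = x³ - 3x² - 4x + 7
f'(x) = 3x² - 6x - 4
x₀ = 2.8

Newton-Raphson formula: x_{n+1} = x_n - f(x_n)/f'(x_n)

Iteration 1:
  f(2.800000) = -5.768000
  f'(2.800000) = 2.720000
  x_1 = 2.800000 - (-5.768000)/2.720000 = 4.920588
Iteration 2:
  f(4.920588) = 33.819292
  f'(4.920588) = 39.113036
  x_2 = 4.920588 - 33.819292/39.113036 = 4.055933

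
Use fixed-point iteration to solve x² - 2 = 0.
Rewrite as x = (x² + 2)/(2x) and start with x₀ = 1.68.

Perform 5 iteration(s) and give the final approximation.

Equation: x² - 2 = 0
Fixed-point form: x = (x² + 2)/(2x)
x₀ = 1.68

x_1 = g(1.680000) = 1.435238
x_2 = g(1.435238) = 1.414368
x_3 = g(1.414368) = 1.414214
x_4 = g(1.414214) = 1.414214
x_5 = g(1.414214) = 1.414214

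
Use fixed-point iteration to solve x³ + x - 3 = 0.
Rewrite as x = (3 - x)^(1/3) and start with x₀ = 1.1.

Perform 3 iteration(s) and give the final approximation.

Equation: x³ + x - 3 = 0
Fixed-point form: x = (3 - x)^(1/3)
x₀ = 1.1

x_1 = g(1.100000) = 1.238562
x_2 = g(1.238562) = 1.207691
x_3 = g(1.207691) = 1.214705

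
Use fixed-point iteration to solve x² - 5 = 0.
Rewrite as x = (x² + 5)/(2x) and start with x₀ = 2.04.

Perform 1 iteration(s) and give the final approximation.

Equation: x² - 5 = 0
Fixed-point form: x = (x² + 5)/(2x)
x₀ = 2.04

x_1 = g(2.040000) = 2.245490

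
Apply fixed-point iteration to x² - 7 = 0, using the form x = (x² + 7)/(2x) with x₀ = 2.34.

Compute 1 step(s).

Equation: x² - 7 = 0
Fixed-point form: x = (x² + 7)/(2x)
x₀ = 2.34

x_1 = g(2.340000) = 2.665726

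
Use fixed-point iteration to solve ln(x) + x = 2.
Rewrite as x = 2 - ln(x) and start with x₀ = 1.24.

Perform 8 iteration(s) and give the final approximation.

Equation: ln(x) + x = 2
Fixed-point form: x = 2 - ln(x)
x₀ = 1.24

x_1 = g(1.240000) = 1.784889
x_2 = g(1.784889) = 1.420644
x_3 = g(1.420644) = 1.648890
x_4 = g(1.648890) = 1.499898
x_5 = g(1.499898) = 1.594603
x_6 = g(1.594603) = 1.533375
x_7 = g(1.533375) = 1.572529
x_8 = g(1.572529) = 1.547315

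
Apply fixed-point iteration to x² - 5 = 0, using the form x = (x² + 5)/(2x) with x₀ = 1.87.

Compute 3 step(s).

Equation: x² - 5 = 0
Fixed-point form: x = (x² + 5)/(2x)
x₀ = 1.87

x_1 = g(1.870000) = 2.271898
x_2 = g(2.271898) = 2.236351
x_3 = g(2.236351) = 2.236068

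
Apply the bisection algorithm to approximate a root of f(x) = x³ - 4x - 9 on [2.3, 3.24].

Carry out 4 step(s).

f(x) = x³ - 4x - 9
Initial interval: [2.3, 3.24]

Iteration 1:
  c_1 = (2.300000 + 3.240000)/2 = 2.770000
  f(c_1) = f(2.770000) = 1.173933
  f(a) × f(c) < 0, new interval: [2.300000, 2.770000]
Iteration 2:
  c_2 = (2.300000 + 2.770000)/2 = 2.535000
  f(c_2) = f(2.535000) = -2.849520
  f(a) × f(c) ≥ 0, new interval: [2.535000, 2.770000]
Iteration 3:
  c_3 = (2.535000 + 2.770000)/2 = 2.652500
  f(c_3) = f(2.652500) = -0.947657
  f(a) × f(c) ≥ 0, new interval: [2.652500, 2.770000]
Iteration 4:
  c_4 = (2.652500 + 2.770000)/2 = 2.711250
  f(c_4) = f(2.711250) = 0.085064
  f(a) × f(c) < 0, new interval: [2.652500, 2.711250]

After 4 iteration(s), the approximation is c_4 = 2.711250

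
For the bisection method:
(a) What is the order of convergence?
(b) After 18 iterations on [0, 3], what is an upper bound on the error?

(a) Bisection has linear (order 1) convergence; the error is halved each step.

(b) Error bound = (b-a)/2^n = (3 - 0)/2^{18}
    = 3/2^{18}

(a) 1 (linear); (b) error ≤ 1.14e-05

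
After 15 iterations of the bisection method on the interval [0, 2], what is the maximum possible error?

Bisection error bound: |error| ≤ (b-a)/2^n
|error| ≤ (2 - 0)/2^15 = 2/2^15
|error| ≤ 0.0000610352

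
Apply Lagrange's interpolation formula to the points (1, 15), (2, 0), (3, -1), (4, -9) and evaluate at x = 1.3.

Lagrange interpolation formula:
P(x) = Σ yᵢ × Lᵢ(x)
where Lᵢ(x) = Π_{j≠i} (x - xⱼ)/(xᵢ - xⱼ)

L_0(1.3) = (1.3 - 2)/(1 - 2) × (1.3 - 3)/(1 - 3) × (1.3 - 4)/(1 - 4) = 0.535500
L_1(1.3) = (1.3 - 1)/(2 - 1) × (1.3 - 3)/(2 - 3) × (1.3 - 4)/(2 - 4) = 0.688500
L_2(1.3) = (1.3 - 1)/(3 - 1) × (1.3 - 2)/(3 - 2) × (1.3 - 4)/(3 - 4) = -0.283500
L_3(1.3) = (1.3 - 1)/(4 - 1) × (1.3 - 2)/(4 - 2) × (1.3 - 3)/(4 - 3) = 0.059500

P(1.3) = 15×L_0(1.3) + 0×L_1(1.3) + (-1)×L_2(1.3) + (-9)×L_3(1.3)
P(1.3) = 7.780500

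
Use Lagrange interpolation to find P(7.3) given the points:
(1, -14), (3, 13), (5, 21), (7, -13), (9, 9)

Lagrange interpolation formula:
P(x) = Σ yᵢ × Lᵢ(x)
where Lᵢ(x) = Π_{j≠i} (x - xⱼ)/(xᵢ - xⱼ)

L_0(7.3) = (7.3 - 3)/(1 - 3) × (7.3 - 5)/(1 - 5) × (7.3 - 7)/(1 - 7) × (7.3 - 9)/(1 - 9) = -0.013135
L_1(7.3) = (7.3 - 1)/(3 - 1) × (7.3 - 5)/(3 - 5) × (7.3 - 7)/(3 - 7) × (7.3 - 9)/(3 - 9) = 0.076978
L_2(7.3) = (7.3 - 1)/(5 - 1) × (7.3 - 3)/(5 - 3) × (7.3 - 7)/(5 - 7) × (7.3 - 9)/(5 - 9) = -0.215873
L_3(7.3) = (7.3 - 1)/(7 - 1) × (7.3 - 3)/(7 - 3) × (7.3 - 5)/(7 - 5) × (7.3 - 9)/(7 - 9) = 1.103353
L_4(7.3) = (7.3 - 1)/(9 - 1) × (7.3 - 3)/(9 - 3) × (7.3 - 5)/(9 - 5) × (7.3 - 7)/(9 - 7) = 0.048677

P(7.3) = (-14)×L_0(7.3) + 13×L_1(7.3) + 21×L_2(7.3) + (-13)×L_3(7.3) + 9×L_4(7.3)
P(7.3) = -17.254229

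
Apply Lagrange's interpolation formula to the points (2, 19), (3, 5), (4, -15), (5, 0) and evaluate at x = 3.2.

Lagrange interpolation formula:
P(x) = Σ yᵢ × Lᵢ(x)
where Lᵢ(x) = Π_{j≠i} (x - xⱼ)/(xᵢ - xⱼ)

L_0(3.2) = (3.2 - 3)/(2 - 3) × (3.2 - 4)/(2 - 4) × (3.2 - 5)/(2 - 5) = -0.048000
L_1(3.2) = (3.2 - 2)/(3 - 2) × (3.2 - 4)/(3 - 4) × (3.2 - 5)/(3 - 5) = 0.864000
L_2(3.2) = (3.2 - 2)/(4 - 2) × (3.2 - 3)/(4 - 3) × (3.2 - 5)/(4 - 5) = 0.216000
L_3(3.2) = (3.2 - 2)/(5 - 2) × (3.2 - 3)/(5 - 3) × (3.2 - 4)/(5 - 4) = -0.032000

P(3.2) = 19×L_0(3.2) + 5×L_1(3.2) + (-15)×L_2(3.2) + 0×L_3(3.2)
P(3.2) = 0.168000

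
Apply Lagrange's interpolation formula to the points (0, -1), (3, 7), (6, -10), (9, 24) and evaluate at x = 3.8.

Lagrange interpolation formula:
P(x) = Σ yᵢ × Lᵢ(x)
where Lᵢ(x) = Π_{j≠i} (x - xⱼ)/(xᵢ - xⱼ)

L_0(3.8) = (3.8 - 3)/(0 - 3) × (3.8 - 6)/(0 - 6) × (3.8 - 9)/(0 - 9) = -0.056494
L_1(3.8) = (3.8 - 0)/(3 - 0) × (3.8 - 6)/(3 - 6) × (3.8 - 9)/(3 - 9) = 0.805037
L_2(3.8) = (3.8 - 0)/(6 - 0) × (3.8 - 3)/(6 - 3) × (3.8 - 9)/(6 - 9) = 0.292741
L_3(3.8) = (3.8 - 0)/(9 - 0) × (3.8 - 3)/(9 - 3) × (3.8 - 6)/(9 - 6) = -0.041284

P(3.8) = (-1)×L_0(3.8) + 7×L_1(3.8) + (-10)×L_2(3.8) + 24×L_3(3.8)
P(3.8) = 1.773531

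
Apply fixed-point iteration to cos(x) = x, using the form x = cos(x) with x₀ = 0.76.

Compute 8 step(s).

Equation: cos(x) = x
Fixed-point form: x = cos(x)
x₀ = 0.76

x_1 = g(0.760000) = 0.724836
x_2 = g(0.724836) = 0.748608
x_3 = g(0.748608) = 0.732637
x_4 = g(0.732637) = 0.743413
x_5 = g(0.743413) = 0.736163
x_6 = g(0.736163) = 0.741051
x_7 = g(0.741051) = 0.737760
x_8 = g(0.737760) = 0.739977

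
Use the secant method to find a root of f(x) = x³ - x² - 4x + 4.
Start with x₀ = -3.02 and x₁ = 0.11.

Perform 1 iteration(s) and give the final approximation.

f(x) = x³ - x² - 4x + 4
x₀ = -3.02, x₁ = 0.11

Secant formula: x_{n+1} = x_n - f(x_n)(x_n - x_{n-1})/(f(x_n) - f(x_{n-1}))

Iteration 1:
  f(-3.020000) = -20.584008
  f(0.110000) = 3.549231
  x_2 = 0.110000 - 3.549231×(0.110000 - (-3.020000))/(3.549231 - (-20.584008))
       = -0.350323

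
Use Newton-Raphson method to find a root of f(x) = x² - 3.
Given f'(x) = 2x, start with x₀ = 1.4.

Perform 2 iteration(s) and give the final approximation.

f(x) = x² - 3
f'(x) = 2x
x₀ = 1.4

Newton-Raphson formula: x_{n+1} = x_n - f(x_n)/f'(x_n)

Iteration 1:
  f(1.400000) = -1.040000
  f'(1.400000) = 2.800000
  x_1 = 1.400000 - (-1.040000)/2.800000 = 1.771429
Iteration 2:
  f(1.771429) = 0.137959
  f'(1.771429) = 3.542857
  x_2 = 1.771429 - 0.137959/3.542857 = 1.732488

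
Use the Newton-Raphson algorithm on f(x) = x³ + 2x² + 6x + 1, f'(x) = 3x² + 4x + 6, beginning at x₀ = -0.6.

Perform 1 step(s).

f(x) = x³ + 2x² + 6x + 1
f'(x) = 3x² + 4x + 6
x₀ = -0.6

Newton-Raphson formula: x_{n+1} = x_n - f(x_n)/f'(x_n)

Iteration 1:
  f(-0.600000) = -2.096000
  f'(-0.600000) = 4.680000
  x_1 = -0.600000 - (-2.096000)/4.680000 = -0.152137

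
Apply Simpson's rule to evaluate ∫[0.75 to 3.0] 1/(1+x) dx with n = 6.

f(x) = 1/(1+x)
a = 0.75, b = 3.0, n = 6
h = (b - a)/n = 0.375000

Simpson's rule: (h/3)[f(x₀) + 4f(x₁) + 2f(x₂) + ... + f(xₙ)]

x_0 = 0.7500, f(x_0) = 0.571429, coefficient = 1
x_1 = 1.1250, f(x_1) = 0.470588, coefficient = 4
x_2 = 1.5000, f(x_2) = 0.400000, coefficient = 2
x_3 = 1.8750, f(x_3) = 0.347826, coefficient = 4
x_4 = 2.2500, f(x_4) = 0.307692, coefficient = 2
x_5 = 2.6250, f(x_5) = 0.275862, coefficient = 4
x_6 = 3.0000, f(x_6) = 0.250000, coefficient = 1

I ≈ (0.375000/3) × 6.613919 = 0.826740
Exact value: 0.826679
Error: 0.000061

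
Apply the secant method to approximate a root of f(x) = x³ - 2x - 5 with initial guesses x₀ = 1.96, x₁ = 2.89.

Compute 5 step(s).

f(x) = x³ - 2x - 5
x₀ = 1.96, x₁ = 2.89

Secant formula: x_{n+1} = x_n - f(x_n)(x_n - x_{n-1})/(f(x_n) - f(x_{n-1}))

Iteration 1:
  f(1.960000) = -1.390464
  f(2.890000) = 13.357569
  x_2 = 2.890000 - 13.357569×(2.890000 - 1.960000)/(13.357569 - (-1.390464))
       = 2.047682
Iteration 2:
  f(2.890000) = 13.357569
  f(2.047682) = -0.509434
  x_3 = 2.047682 - (-0.509434)×(2.047682 - 2.890000)/(-0.509434 - 13.357569)
       = 2.078626
Iteration 3:
  f(2.047682) = -0.509434
  f(2.078626) = -0.176162
  x_4 = 2.078626 - (-0.176162)×(2.078626 - 2.047682)/(-0.176162 - (-0.509434))
       = 2.094983
Iteration 4:
  f(2.078626) = -0.176162
  f(2.094983) = 0.004813
  x_5 = 2.094983 - 0.004813×(2.094983 - 2.078626)/(0.004813 - (-0.176162))
       = 2.094548
Iteration 5:
  f(2.094983) = 0.004813
  f(2.094548) = -0.000043
  x_6 = 2.094548 - (-0.000043)×(2.094548 - 2.094983)/(-0.000043 - 0.004813)
       = 2.094551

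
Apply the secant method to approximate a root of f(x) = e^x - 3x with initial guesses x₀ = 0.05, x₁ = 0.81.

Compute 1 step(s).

f(x) = e^x - 3x
x₀ = 0.05, x₁ = 0.81

Secant formula: x_{n+1} = x_n - f(x_n)(x_n - x_{n-1})/(f(x_n) - f(x_{n-1}))

Iteration 1:
  f(0.050000) = 0.901271
  f(0.810000) = -0.182092
  x_2 = 0.810000 - (-0.182092)×(0.810000 - 0.050000)/(-0.182092 - 0.901271)
       = 0.682259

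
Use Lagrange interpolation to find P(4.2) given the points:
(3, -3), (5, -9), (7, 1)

Lagrange interpolation formula:
P(x) = Σ yᵢ × Lᵢ(x)
where Lᵢ(x) = Π_{j≠i} (x - xⱼ)/(xᵢ - xⱼ)

L_0(4.2) = (4.2 - 5)/(3 - 5) × (4.2 - 7)/(3 - 7) = 0.280000
L_1(4.2) = (4.2 - 3)/(5 - 3) × (4.2 - 7)/(5 - 7) = 0.840000
L_2(4.2) = (4.2 - 3)/(7 - 3) × (4.2 - 5)/(7 - 5) = -0.120000

P(4.2) = (-3)×L_0(4.2) + (-9)×L_1(4.2) + 1×L_2(4.2)
P(4.2) = -8.520000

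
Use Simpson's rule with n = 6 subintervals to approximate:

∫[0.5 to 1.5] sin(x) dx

f(x) = sin(x)
a = 0.5, b = 1.5, n = 6
h = (b - a)/n = 0.166667

Simpson's rule: (h/3)[f(x₀) + 4f(x₁) + 2f(x₂) + ... + f(xₙ)]

x_0 = 0.5000, f(x_0) = 0.479426, coefficient = 1
x_1 = 0.6667, f(x_1) = 0.618370, coefficient = 4
x_2 = 0.8333, f(x_2) = 0.740177, coefficient = 2
x_3 = 1.0000, f(x_3) = 0.841471, coefficient = 4
x_4 = 1.1667, f(x_4) = 0.919445, coefficient = 2
x_5 = 1.3333, f(x_5) = 0.971938, coefficient = 4
x_6 = 1.5000, f(x_6) = 0.997495, coefficient = 1

I ≈ (0.166667/3) × 14.523279 = 0.806849
Exact value: 0.806845
Error: 0.000003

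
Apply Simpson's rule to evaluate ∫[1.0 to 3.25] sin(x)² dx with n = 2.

f(x) = sin(x)²
a = 1.0, b = 3.25, n = 2
h = (b - a)/n = 1.125000

Simpson's rule: (h/3)[f(x₀) + 4f(x₁) + 2f(x₂) + ... + f(xₙ)]

x_0 = 1.0000, f(x_0) = 0.708073, coefficient = 1
x_1 = 2.1250, f(x_1) = 0.723044, coefficient = 4
x_2 = 3.2500, f(x_2) = 0.011706, coefficient = 1

I ≈ (1.125000/3) × 3.611955 = 1.354483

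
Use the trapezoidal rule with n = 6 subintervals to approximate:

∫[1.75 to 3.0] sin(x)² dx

f(x) = sin(x)²
a = 1.75, b = 3.0, n = 6
h = (b - a)/n = 0.208333

Trapezoidal rule: (h/2)[f(x₀) + 2f(x₁) + 2f(x₂) + ... + f(xₙ)]

x_0 = 1.7500, f(x_0) = 0.968228, coefficient = 1
x_1 = 1.9583, f(x_1) = 0.857185, coefficient = 2
x_2 = 2.1667, f(x_2) = 0.685022, coefficient = 2
x_3 = 2.3750, f(x_3) = 0.481199, coefficient = 2
x_4 = 2.5833, f(x_4) = 0.280593, coefficient = 2
x_5 = 2.7917, f(x_5) = 0.117531, coefficient = 2
x_6 = 3.0000, f(x_6) = 0.019915, coefficient = 1

I ≈ (0.208333/2) × 5.831203 = 0.607417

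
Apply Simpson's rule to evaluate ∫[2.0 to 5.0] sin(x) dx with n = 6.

f(x) = sin(x)
a = 2.0, b = 5.0, n = 6
h = (b - a)/n = 0.500000

Simpson's rule: (h/3)[f(x₀) + 4f(x₁) + 2f(x₂) + ... + f(xₙ)]

x_0 = 2.0000, f(x_0) = 0.909297, coefficient = 1
x_1 = 2.5000, f(x_1) = 0.598472, coefficient = 4
x_2 = 3.0000, f(x_2) = 0.141120, coefficient = 2
x_3 = 3.5000, f(x_3) = -0.350783, coefficient = 4
x_4 = 4.0000, f(x_4) = -0.756802, coefficient = 2
x_5 = 4.5000, f(x_5) = -0.977530, coefficient = 4
x_6 = 5.0000, f(x_6) = -0.958924, coefficient = 1

I ≈ (0.500000/3) × -4.200357 = -0.700059
Exact value: -0.699809
Error: 0.000250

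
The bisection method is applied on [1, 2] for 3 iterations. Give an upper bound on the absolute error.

Bisection error bound: |error| ≤ (b-a)/2^n
|error| ≤ (2 - 1)/2^3 = 1/2^3
|error| ≤ 0.1250000000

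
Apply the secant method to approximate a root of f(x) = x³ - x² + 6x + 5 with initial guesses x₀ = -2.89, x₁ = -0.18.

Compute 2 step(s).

f(x) = x³ - x² + 6x + 5
x₀ = -2.89, x₁ = -0.18

Secant formula: x_{n+1} = x_n - f(x_n)(x_n - x_{n-1})/(f(x_n) - f(x_{n-1}))

Iteration 1:
  f(-2.890000) = -44.829669
  f(-0.180000) = 3.881768
  x_2 = -0.180000 - 3.881768×(-0.180000 - (-2.890000))/(3.881768 - (-44.829669))
       = -0.395957
Iteration 2:
  f(-0.180000) = 3.881768
  f(-0.395957) = 2.405395
  x_3 = -0.395957 - 2.405395×(-0.395957 - (-0.180000))/(2.405395 - 3.881768)
       = -0.747808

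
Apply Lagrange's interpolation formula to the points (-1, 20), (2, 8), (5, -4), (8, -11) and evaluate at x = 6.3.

Lagrange interpolation formula:
P(x) = Σ yᵢ × Lᵢ(x)
where Lᵢ(x) = Π_{j≠i} (x - xⱼ)/(xᵢ - xⱼ)

L_0(6.3) = (6.3 - 2)/(-1 - 2) × (6.3 - 5)/(-1 - 5) × (6.3 - 8)/(-1 - 8) = 0.058660
L_1(6.3) = (6.3 - (-1))/(2 - (-1)) × (6.3 - 5)/(2 - 5) × (6.3 - 8)/(2 - 8) = -0.298759
L_2(6.3) = (6.3 - (-1))/(5 - (-1)) × (6.3 - 2)/(5 - 2) × (6.3 - 8)/(5 - 8) = 0.988204
L_3(6.3) = (6.3 - (-1))/(8 - (-1)) × (6.3 - 2)/(8 - 2) × (6.3 - 5)/(8 - 5) = 0.251895

P(6.3) = 20×L_0(6.3) + 8×L_1(6.3) + (-4)×L_2(6.3) + (-11)×L_3(6.3)
P(6.3) = -7.940525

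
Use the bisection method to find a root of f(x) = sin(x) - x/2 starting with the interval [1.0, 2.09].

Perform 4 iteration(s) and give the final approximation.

f(x) = sin(x) - x/2
Initial interval: [1.0, 2.09]

Iteration 1:
  c_1 = (1.000000 + 2.090000)/2 = 1.545000
  f(c_1) = f(1.545000) = 0.227167
  f(a) × f(c) ≥ 0, new interval: [1.545000, 2.090000]
Iteration 2:
  c_2 = (1.545000 + 2.090000)/2 = 1.817500
  f(c_2) = f(1.817500) = 0.060973
  f(a) × f(c) ≥ 0, new interval: [1.817500, 2.090000]
Iteration 3:
  c_3 = (1.817500 + 2.090000)/2 = 1.953750
  f(c_3) = f(1.953750) = -0.049310
  f(a) × f(c) < 0, new interval: [1.817500, 1.953750]
Iteration 4:
  c_4 = (1.817500 + 1.953750)/2 = 1.885625
  f(c_4) = f(1.885625) = 0.008037
  f(a) × f(c) ≥ 0, new interval: [1.885625, 1.953750]

After 4 iteration(s), the approximation is c_4 = 1.885625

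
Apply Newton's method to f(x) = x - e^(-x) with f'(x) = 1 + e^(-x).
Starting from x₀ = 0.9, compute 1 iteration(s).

f(x) = x - e^(-x)
f'(x) = 1 + e^(-x)
x₀ = 0.9

Newton-Raphson formula: x_{n+1} = x_n - f(x_n)/f'(x_n)

Iteration 1:
  f(0.900000) = 0.493430
  f'(0.900000) = 1.406570
  x_1 = 0.900000 - 0.493430/1.406570 = 0.549196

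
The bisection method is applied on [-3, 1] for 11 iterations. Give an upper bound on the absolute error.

Bisection error bound: |error| ≤ (b-a)/2^n
|error| ≤ (1 - (-3))/2^11 = 4/2^11
|error| ≤ 0.0019531250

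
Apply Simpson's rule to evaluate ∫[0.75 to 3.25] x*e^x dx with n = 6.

f(x) = x*e^x
a = 0.75, b = 3.25, n = 6
h = (b - a)/n = 0.416667

Simpson's rule: (h/3)[f(x₀) + 4f(x₁) + 2f(x₂) + ... + f(xₙ)]

x_0 = 0.7500, f(x_0) = 1.587750, coefficient = 1
x_1 = 1.1667, f(x_1) = 3.746482, coefficient = 4
x_2 = 1.5833, f(x_2) = 7.712679, coefficient = 2
x_3 = 2.0000, f(x_3) = 14.778112, coefficient = 4
x_4 = 2.4167, f(x_4) = 27.087053, coefficient = 2
x_5 = 2.8333, f(x_5) = 48.172446, coefficient = 4
x_6 = 3.2500, f(x_6) = 83.818605, coefficient = 1

I ≈ (0.416667/3) × 421.793983 = 58.582498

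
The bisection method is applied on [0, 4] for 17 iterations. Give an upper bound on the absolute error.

Bisection error bound: |error| ≤ (b-a)/2^n
|error| ≤ (4 - 0)/2^17 = 4/2^17
|error| ≤ 0.0000305176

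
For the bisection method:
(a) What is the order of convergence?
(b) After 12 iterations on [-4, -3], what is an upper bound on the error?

(a) Bisection has linear (order 1) convergence; the error is halved each step.

(b) Error bound = (b-a)/2^n = (-3 - (-4))/2^{12}
    = 1/2^{12}

(a) 1 (linear); (b) error ≤ 2.44e-04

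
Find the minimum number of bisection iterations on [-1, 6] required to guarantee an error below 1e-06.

We need (b-a)/2^n ≤ 1e-06
(6 - (-1))/2^n ≤ 1e-06
7/2^n ≤ 1e-06
2^n ≥ 7000000
n ≥ log₂(7000000) = 22.74
n ≥ 23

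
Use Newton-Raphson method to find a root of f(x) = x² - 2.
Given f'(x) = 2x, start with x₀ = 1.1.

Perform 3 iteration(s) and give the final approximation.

f(x) = x² - 2
f'(x) = 2x
x₀ = 1.1

Newton-Raphson formula: x_{n+1} = x_n - f(x_n)/f'(x_n)

Iteration 1:
  f(1.100000) = -0.790000
  f'(1.100000) = 2.200000
  x_1 = 1.100000 - (-0.790000)/2.200000 = 1.459091
Iteration 2:
  f(1.459091) = 0.128946
  f'(1.459091) = 2.918182
  x_2 = 1.459091 - 0.128946/2.918182 = 1.414904
Iteration 3:
  f(1.414904) = 0.001953
  f'(1.414904) = 2.829807
  x_3 = 1.414904 - 0.001953/2.829807 = 1.414214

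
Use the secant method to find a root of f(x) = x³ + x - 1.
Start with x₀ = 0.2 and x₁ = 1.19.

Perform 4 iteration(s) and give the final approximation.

f(x) = x³ + x - 1
x₀ = 0.2, x₁ = 1.19

Secant formula: x_{n+1} = x_n - f(x_n)(x_n - x_{n-1})/(f(x_n) - f(x_{n-1}))

Iteration 1:
  f(0.200000) = -0.792000
  f(1.190000) = 1.875159
  x_2 = 1.190000 - 1.875159×(1.190000 - 0.200000)/(1.875159 - (-0.792000))
       = 0.493976
Iteration 2:
  f(1.190000) = 1.875159
  f(0.493976) = -0.385488
  x_3 = 0.493976 - (-0.385488)×(0.493976 - 1.190000)/(-0.385488 - 1.875159)
       = 0.612663
Iteration 3:
  f(0.493976) = -0.385488
  f(0.612663) = -0.157371
  x_4 = 0.612663 - (-0.157371)×(0.612663 - 0.493976)/(-0.157371 - (-0.385488))
       = 0.694541
Iteration 4:
  f(0.612663) = -0.157371
  f(0.694541) = 0.029579
  x_5 = 0.694541 - 0.029579×(0.694541 - 0.612663)/(0.029579 - (-0.157371))
       = 0.681586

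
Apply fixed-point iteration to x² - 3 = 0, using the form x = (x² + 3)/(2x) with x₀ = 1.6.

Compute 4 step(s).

Equation: x² - 3 = 0
Fixed-point form: x = (x² + 3)/(2x)
x₀ = 1.6

x_1 = g(1.600000) = 1.737500
x_2 = g(1.737500) = 1.732059
x_3 = g(1.732059) = 1.732051
x_4 = g(1.732051) = 1.732051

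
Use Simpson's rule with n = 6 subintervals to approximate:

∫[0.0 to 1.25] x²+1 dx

f(x) = x²+1
a = 0.0, b = 1.25, n = 6
h = (b - a)/n = 0.208333

Simpson's rule: (h/3)[f(x₀) + 4f(x₁) + 2f(x₂) + ... + f(xₙ)]

x_0 = 0.0000, f(x_0) = 1.000000, coefficient = 1
x_1 = 0.2083, f(x_1) = 1.043403, coefficient = 4
x_2 = 0.4167, f(x_2) = 1.173611, coefficient = 2
x_3 = 0.6250, f(x_3) = 1.390625, coefficient = 4
x_4 = 0.8333, f(x_4) = 1.694444, coefficient = 2
x_5 = 1.0417, f(x_5) = 2.085069, coefficient = 4
x_6 = 1.2500, f(x_6) = 2.562500, coefficient = 1

I ≈ (0.208333/3) × 27.375000 = 1.901042
Exact value: 1.901042
Error: 0.000000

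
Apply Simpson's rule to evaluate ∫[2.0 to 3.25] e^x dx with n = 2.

f(x) = e^x
a = 2.0, b = 3.25, n = 2
h = (b - a)/n = 0.625000

Simpson's rule: (h/3)[f(x₀) + 4f(x₁) + 2f(x₂) + ... + f(xₙ)]

x_0 = 2.0000, f(x_0) = 7.389056, coefficient = 1
x_1 = 2.6250, f(x_1) = 13.804574, coefficient = 4
x_2 = 3.2500, f(x_2) = 25.790340, coefficient = 1

I ≈ (0.625000/3) × 88.397693 = 18.416186
Exact value: 18.401284
Error: 0.014902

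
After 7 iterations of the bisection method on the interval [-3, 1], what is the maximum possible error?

Bisection error bound: |error| ≤ (b-a)/2^n
|error| ≤ (1 - (-3))/2^7 = 4/2^7
|error| ≤ 0.0312500000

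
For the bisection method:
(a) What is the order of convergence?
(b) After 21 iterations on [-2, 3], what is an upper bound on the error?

(a) Bisection has linear (order 1) convergence; the error is halved each step.

(b) Error bound = (b-a)/2^n = (3 - (-2))/2^{21}
    = 5/2^{21}

(a) 1 (linear); (b) error ≤ 2.38e-06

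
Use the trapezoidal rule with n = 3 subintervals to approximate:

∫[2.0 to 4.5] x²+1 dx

f(x) = x²+1
a = 2.0, b = 4.5, n = 3
h = (b - a)/n = 0.833333

Trapezoidal rule: (h/2)[f(x₀) + 2f(x₁) + 2f(x₂) + ... + f(xₙ)]

x_0 = 2.0000, f(x_0) = 5.000000, coefficient = 1
x_1 = 2.8333, f(x_1) = 9.027778, coefficient = 2
x_2 = 3.6667, f(x_2) = 14.444444, coefficient = 2
x_3 = 4.5000, f(x_3) = 21.250000, coefficient = 1

I ≈ (0.833333/2) × 73.194444 = 30.497685
Exact value: 30.208333
Error: 0.289352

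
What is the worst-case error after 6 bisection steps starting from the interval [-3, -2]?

Bisection error bound: |error| ≤ (b-a)/2^n
|error| ≤ (-2 - (-3))/2^6 = 1/2^6
|error| ≤ 0.0156250000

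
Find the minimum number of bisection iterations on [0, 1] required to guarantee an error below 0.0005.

We need (b-a)/2^n ≤ 0.0005
(1 - 0)/2^n ≤ 0.0005
1/2^n ≤ 0.0005
2^n ≥ 2000
n ≥ log₂(2000) = 10.97
n ≥ 11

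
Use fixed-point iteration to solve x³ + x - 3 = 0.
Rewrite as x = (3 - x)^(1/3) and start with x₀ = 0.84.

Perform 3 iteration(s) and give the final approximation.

Equation: x³ + x - 3 = 0
Fixed-point form: x = (3 - x)^(1/3)
x₀ = 0.84

x_1 = g(0.840000) = 1.292661
x_2 = g(1.292661) = 1.195198
x_3 = g(1.195198) = 1.217521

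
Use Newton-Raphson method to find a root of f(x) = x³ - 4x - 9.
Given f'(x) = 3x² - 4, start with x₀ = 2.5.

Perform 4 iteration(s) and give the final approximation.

f(x) = x³ - 4x - 9
f'(x) = 3x² - 4
x₀ = 2.5

Newton-Raphson formula: x_{n+1} = x_n - f(x_n)/f'(x_n)

Iteration 1:
  f(2.500000) = -3.375000
  f'(2.500000) = 14.750000
  x_1 = 2.500000 - (-3.375000)/14.750000 = 2.728814
Iteration 2:
  f(2.728814) = 0.404647
  f'(2.728814) = 18.339270
  x_2 = 2.728814 - 0.404647/18.339270 = 2.706749
Iteration 3:
  f(2.706749) = 0.003975
  f'(2.706749) = 17.979471
  x_3 = 2.706749 - 0.003975/17.979471 = 2.706528
Iteration 4:
  f(2.706528) = 0.000000
  f'(2.706528) = 17.975881
  x_4 = 2.706528 - 0.000000/17.975881 = 2.706528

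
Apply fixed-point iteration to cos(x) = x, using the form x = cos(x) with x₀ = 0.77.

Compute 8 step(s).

Equation: cos(x) = x
Fixed-point form: x = cos(x)
x₀ = 0.77

x_1 = g(0.770000) = 0.717911
x_2 = g(0.717911) = 0.753182
x_3 = g(0.753182) = 0.729516
x_4 = g(0.729516) = 0.745497
x_5 = g(0.745497) = 0.734751
x_6 = g(0.734751) = 0.741998
x_7 = g(0.741998) = 0.737120
x_8 = g(0.737120) = 0.740407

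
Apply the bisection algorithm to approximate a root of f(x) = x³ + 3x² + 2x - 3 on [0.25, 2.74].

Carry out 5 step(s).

f(x) = x³ + 3x² + 2x - 3
Initial interval: [0.25, 2.74]

Iteration 1:
  c_1 = (0.250000 + 2.740000)/2 = 1.495000
  f(c_1) = f(1.495000) = 10.036437
  f(a) × f(c) < 0, new interval: [0.250000, 1.495000]
Iteration 2:
  c_2 = (0.250000 + 1.495000)/2 = 0.872500
  f(c_2) = f(0.872500) = 1.692965
  f(a) × f(c) < 0, new interval: [0.250000, 0.872500]
Iteration 3:
  c_3 = (0.250000 + 0.872500)/2 = 0.561250
  f(c_3) = f(0.561250) = -0.755701
  f(a) × f(c) ≥ 0, new interval: [0.561250, 0.872500]
Iteration 4:
  c_4 = (0.561250 + 0.872500)/2 = 0.716875
  f(c_4) = f(0.716875) = 0.343888
  f(a) × f(c) < 0, new interval: [0.561250, 0.716875]
Iteration 5:
  c_5 = (0.561250 + 0.716875)/2 = 0.639063
  f(c_5) = f(0.639063) = -0.235679
  f(a) × f(c) ≥ 0, new interval: [0.639063, 0.716875]

After 5 iteration(s), the approximation is c_5 = 0.639063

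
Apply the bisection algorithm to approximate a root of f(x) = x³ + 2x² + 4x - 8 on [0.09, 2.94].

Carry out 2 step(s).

f(x) = x³ + 2x² + 4x - 8
Initial interval: [0.09, 2.94]

Iteration 1:
  c_1 = (0.090000 + 2.940000)/2 = 1.515000
  f(c_1) = f(1.515000) = 6.127716
  f(a) × f(c) < 0, new interval: [0.090000, 1.515000]
Iteration 2:
  c_2 = (0.090000 + 1.515000)/2 = 0.802500
  f(c_2) = f(0.802500) = -2.985172
  f(a) × f(c) ≥ 0, new interval: [0.802500, 1.515000]

After 2 iteration(s), the approximation is c_2 = 0.802500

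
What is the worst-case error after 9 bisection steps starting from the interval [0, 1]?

Bisection error bound: |error| ≤ (b-a)/2^n
|error| ≤ (1 - 0)/2^9 = 1/2^9
|error| ≤ 0.0019531250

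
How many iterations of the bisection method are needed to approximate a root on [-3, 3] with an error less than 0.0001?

We need (b-a)/2^n ≤ 0.0001
(3 - (-3))/2^n ≤ 0.0001
6/2^n ≤ 0.0001
2^n ≥ 60000
n ≥ log₂(60000) = 15.87
n ≥ 16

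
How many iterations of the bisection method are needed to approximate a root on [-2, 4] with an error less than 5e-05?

We need (b-a)/2^n ≤ 5e-05
(4 - (-2))/2^n ≤ 5e-05
6/2^n ≤ 5e-05
2^n ≥ 120000
n ≥ log₂(120000) = 16.87
n ≥ 17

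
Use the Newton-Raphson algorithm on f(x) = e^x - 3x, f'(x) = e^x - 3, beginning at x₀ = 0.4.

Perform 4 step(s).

f(x) = e^x - 3x
f'(x) = e^x - 3
x₀ = 0.4

Newton-Raphson formula: x_{n+1} = x_n - f(x_n)/f'(x_n)

Iteration 1:
  f(0.400000) = 0.291825
  f'(0.400000) = -1.508175
  x_1 = 0.400000 - 0.291825/(-1.508175) = 0.593495
Iteration 2:
  f(0.593495) = 0.029819
  f'(0.593495) = -1.189695
  x_2 = 0.593495 - 0.029819/(-1.189695) = 0.618560
Iteration 3:
  f(0.618560) = 0.000573
  f'(0.618560) = -1.143747
  x_3 = 0.618560 - 0.000573/(-1.143747) = 0.619061
Iteration 4:
  f(0.619061) = 0.000000
  f'(0.619061) = -1.142817
  x_4 = 0.619061 - 0.000000/(-1.142817) = 0.619061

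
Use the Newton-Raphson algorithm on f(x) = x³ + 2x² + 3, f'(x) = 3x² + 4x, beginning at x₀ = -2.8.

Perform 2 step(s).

f(x) = x³ + 2x² + 3
f'(x) = 3x² + 4x
x₀ = -2.8

Newton-Raphson formula: x_{n+1} = x_n - f(x_n)/f'(x_n)

Iteration 1:
  f(-2.800000) = -3.272000
  f'(-2.800000) = 12.320000
  x_1 = -2.800000 - (-3.272000)/12.320000 = -2.534416
Iteration 2:
  f(-2.534416) = -0.432692
  f'(-2.534416) = 9.132125
  x_2 = -2.534416 - (-0.432692)/9.132125 = -2.487034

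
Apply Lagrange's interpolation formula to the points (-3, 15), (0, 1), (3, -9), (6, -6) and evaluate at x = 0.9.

Lagrange interpolation formula:
P(x) = Σ yᵢ × Lᵢ(x)
where Lᵢ(x) = Π_{j≠i} (x - xⱼ)/(xᵢ - xⱼ)

L_0(0.9) = (0.9 - 0)/(-3 - 0) × (0.9 - 3)/(-3 - 3) × (0.9 - 6)/(-3 - 6) = -0.059500
L_1(0.9) = (0.9 - (-3))/(0 - (-3)) × (0.9 - 3)/(0 - 3) × (0.9 - 6)/(0 - 6) = 0.773500
L_2(0.9) = (0.9 - (-3))/(3 - (-3)) × (0.9 - 0)/(3 - 0) × (0.9 - 6)/(3 - 6) = 0.331500
L_3(0.9) = (0.9 - (-3))/(6 - (-3)) × (0.9 - 0)/(6 - 0) × (0.9 - 3)/(6 - 3) = -0.045500

P(0.9) = 15×L_0(0.9) + 1×L_1(0.9) + (-9)×L_2(0.9) + (-6)×L_3(0.9)
P(0.9) = -2.829500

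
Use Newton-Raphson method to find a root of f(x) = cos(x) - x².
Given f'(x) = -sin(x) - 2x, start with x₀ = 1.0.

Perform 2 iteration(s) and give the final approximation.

f(x) = cos(x) - x²
f'(x) = -sin(x) - 2x
x₀ = 1.0

Newton-Raphson formula: x_{n+1} = x_n - f(x_n)/f'(x_n)

Iteration 1:
  f(1.000000) = -0.459698
  f'(1.000000) = -2.841471
  x_1 = 1.000000 - (-0.459698)/(-2.841471) = 0.838218
Iteration 2:
  f(0.838218) = -0.033822
  f'(0.838218) = -2.419890
  x_2 = 0.838218 - (-0.033822)/(-2.419890) = 0.824242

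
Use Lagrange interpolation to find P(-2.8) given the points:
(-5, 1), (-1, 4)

Lagrange interpolation formula:
P(x) = Σ yᵢ × Lᵢ(x)
where Lᵢ(x) = Π_{j≠i} (x - xⱼ)/(xᵢ - xⱼ)

L_0(-2.8) = (-2.8 - (-1))/(-5 - (-1)) = 0.450000
L_1(-2.8) = (-2.8 - (-5))/(-1 - (-5)) = 0.550000

P(-2.8) = 1×L_0(-2.8) + 4×L_1(-2.8)
P(-2.8) = 2.650000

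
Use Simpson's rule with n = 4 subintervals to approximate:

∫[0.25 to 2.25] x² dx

f(x) = x²
a = 0.25, b = 2.25, n = 4
h = (b - a)/n = 0.500000

Simpson's rule: (h/3)[f(x₀) + 4f(x₁) + 2f(x₂) + ... + f(xₙ)]

x_0 = 0.2500, f(x_0) = 0.062500, coefficient = 1
x_1 = 0.7500, f(x_1) = 0.562500, coefficient = 4
x_2 = 1.2500, f(x_2) = 1.562500, coefficient = 2
x_3 = 1.7500, f(x_3) = 3.062500, coefficient = 4
x_4 = 2.2500, f(x_4) = 5.062500, coefficient = 1

I ≈ (0.500000/3) × 22.750000 = 3.791667
Exact value: 3.791667
Error: 0.000000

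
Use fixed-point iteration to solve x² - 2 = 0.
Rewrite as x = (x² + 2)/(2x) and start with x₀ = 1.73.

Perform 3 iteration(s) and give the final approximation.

Equation: x² - 2 = 0
Fixed-point form: x = (x² + 2)/(2x)
x₀ = 1.73

x_1 = g(1.730000) = 1.443035
x_2 = g(1.443035) = 1.414501
x_3 = g(1.414501) = 1.414214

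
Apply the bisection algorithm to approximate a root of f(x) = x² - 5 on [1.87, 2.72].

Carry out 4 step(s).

f(x) = x² - 5
Initial interval: [1.87, 2.72]

Iteration 1:
  c_1 = (1.870000 + 2.720000)/2 = 2.295000
  f(c_1) = f(2.295000) = 0.267025
  f(a) × f(c) < 0, new interval: [1.870000, 2.295000]
Iteration 2:
  c_2 = (1.870000 + 2.295000)/2 = 2.082500
  f(c_2) = f(2.082500) = -0.663194
  f(a) × f(c) ≥ 0, new interval: [2.082500, 2.295000]
Iteration 3:
  c_3 = (2.082500 + 2.295000)/2 = 2.188750
  f(c_3) = f(2.188750) = -0.209373
  f(a) × f(c) ≥ 0, new interval: [2.188750, 2.295000]
Iteration 4:
  c_4 = (2.188750 + 2.295000)/2 = 2.241875
  f(c_4) = f(2.241875) = 0.026004
  f(a) × f(c) < 0, new interval: [2.188750, 2.241875]

After 4 iteration(s), the approximation is c_4 = 2.241875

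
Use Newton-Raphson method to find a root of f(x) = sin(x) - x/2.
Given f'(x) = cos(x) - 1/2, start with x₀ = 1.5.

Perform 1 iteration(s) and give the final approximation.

f(x) = sin(x) - x/2
f'(x) = cos(x) - 1/2
x₀ = 1.5

Newton-Raphson formula: x_{n+1} = x_n - f(x_n)/f'(x_n)

Iteration 1:
  f(1.500000) = 0.247495
  f'(1.500000) = -0.429263
  x_1 = 1.500000 - 0.247495/(-0.429263) = 2.076558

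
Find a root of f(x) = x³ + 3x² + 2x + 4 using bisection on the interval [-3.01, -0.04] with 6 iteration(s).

f(x) = x³ + 3x² + 2x + 4
Initial interval: [-3.01, -0.04]

Iteration 1:
  c_1 = (-3.010000 + (-0.040000))/2 = -1.525000
  f(c_1) = f(-1.525000) = 4.380297
  f(a) × f(c) < 0, new interval: [-3.010000, -1.525000]
Iteration 2:
  c_2 = (-3.010000 + (-1.525000))/2 = -2.267500
  f(c_2) = f(-2.267500) = 3.231190
  f(a) × f(c) < 0, new interval: [-3.010000, -2.267500]
Iteration 3:
  c_3 = (-3.010000 + (-2.267500))/2 = -2.638750
  f(c_3) = f(-2.638750) = 1.237884
  f(a) × f(c) < 0, new interval: [-3.010000, -2.638750]
Iteration 4:
  c_4 = (-3.010000 + (-2.638750))/2 = -2.824375
  f(c_4) = f(-2.824375) = -0.247773
  f(a) × f(c) ≥ 0, new interval: [-2.824375, -2.638750]
Iteration 5:
  c_5 = (-2.824375 + (-2.638750))/2 = -2.731562
  f(c_5) = f(-2.731562) = 0.539804
  f(a) × f(c) < 0, new interval: [-2.824375, -2.731562]
Iteration 6:
  c_6 = (-2.824375 + (-2.731562))/2 = -2.777969
  f(c_6) = f(-2.777969) = 0.157502
  f(a) × f(c) < 0, new interval: [-2.824375, -2.777969]

After 6 iteration(s), the approximation is c_6 = -2.777969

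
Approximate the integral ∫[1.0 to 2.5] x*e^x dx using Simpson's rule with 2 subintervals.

f(x) = x*e^x
a = 1.0, b = 2.5, n = 2
h = (b - a)/n = 0.750000

Simpson's rule: (h/3)[f(x₀) + 4f(x₁) + 2f(x₂) + ... + f(xₙ)]

x_0 = 1.0000, f(x_0) = 2.718282, coefficient = 1
x_1 = 1.7500, f(x_1) = 10.070555, coefficient = 4
x_2 = 2.5000, f(x_2) = 30.456235, coefficient = 1

I ≈ (0.750000/3) × 73.456735 = 18.364184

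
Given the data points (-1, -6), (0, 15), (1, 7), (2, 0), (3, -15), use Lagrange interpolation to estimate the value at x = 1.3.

Lagrange interpolation formula:
P(x) = Σ yᵢ × Lᵢ(x)
where Lᵢ(x) = Π_{j≠i} (x - xⱼ)/(xᵢ - xⱼ)

L_0(1.3) = (1.3 - 0)/(-1 - 0) × (1.3 - 1)/(-1 - 1) × (1.3 - 2)/(-1 - 2) × (1.3 - 3)/(-1 - 3) = 0.019338
L_1(1.3) = (1.3 - (-1))/(0 - (-1)) × (1.3 - 1)/(0 - 1) × (1.3 - 2)/(0 - 2) × (1.3 - 3)/(0 - 3) = -0.136850
L_2(1.3) = (1.3 - (-1))/(1 - (-1)) × (1.3 - 0)/(1 - 0) × (1.3 - 2)/(1 - 2) × (1.3 - 3)/(1 - 3) = 0.889525
L_3(1.3) = (1.3 - (-1))/(2 - (-1)) × (1.3 - 0)/(2 - 0) × (1.3 - 1)/(2 - 1) × (1.3 - 3)/(2 - 3) = 0.254150
L_4(1.3) = (1.3 - (-1))/(3 - (-1)) × (1.3 - 0)/(3 - 0) × (1.3 - 1)/(3 - 1) × (1.3 - 2)/(3 - 2) = -0.026163

P(1.3) = (-6)×L_0(1.3) + 15×L_1(1.3) + 7×L_2(1.3) + 0×L_3(1.3) + (-15)×L_4(1.3)
P(1.3) = 4.450337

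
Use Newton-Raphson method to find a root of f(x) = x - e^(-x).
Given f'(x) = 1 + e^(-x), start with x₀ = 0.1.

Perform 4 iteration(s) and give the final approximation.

f(x) = x - e^(-x)
f'(x) = 1 + e^(-x)
x₀ = 0.1

Newton-Raphson formula: x_{n+1} = x_n - f(x_n)/f'(x_n)

Iteration 1:
  f(0.100000) = -0.804837
  f'(0.100000) = 1.904837
  x_1 = 0.100000 - (-0.804837)/1.904837 = 0.522523
Iteration 2:
  f(0.522523) = -0.070500
  f'(0.522523) = 1.593023
  x_2 = 0.522523 - (-0.070500)/1.593023 = 0.566778
Iteration 3:
  f(0.566778) = -0.000572
  f'(0.566778) = 1.567350
  x_3 = 0.566778 - (-0.000572)/1.567350 = 0.567143
Iteration 4:
  f(0.567143) = 0.000000
  f'(0.567143) = 1.567143
  x_4 = 0.567143 - 0.000000/1.567143 = 0.567143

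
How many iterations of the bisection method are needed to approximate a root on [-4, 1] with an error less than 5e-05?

We need (b-a)/2^n ≤ 5e-05
(1 - (-4))/2^n ≤ 5e-05
5/2^n ≤ 5e-05
2^n ≥ 100000
n ≥ log₂(100000) = 16.61
n ≥ 17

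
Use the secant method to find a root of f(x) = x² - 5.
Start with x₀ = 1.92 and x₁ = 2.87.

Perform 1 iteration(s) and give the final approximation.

f(x) = x² - 5
x₀ = 1.92, x₁ = 2.87

Secant formula: x_{n+1} = x_n - f(x_n)(x_n - x_{n-1})/(f(x_n) - f(x_{n-1}))

Iteration 1:
  f(1.920000) = -1.313600
  f(2.870000) = 3.236900
  x_2 = 2.870000 - 3.236900×(2.870000 - 1.920000)/(3.236900 - (-1.313600))
       = 2.194238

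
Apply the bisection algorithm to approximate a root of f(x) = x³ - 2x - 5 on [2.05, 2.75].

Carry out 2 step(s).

f(x) = x³ - 2x - 5
Initial interval: [2.05, 2.75]

Iteration 1:
  c_1 = (2.050000 + 2.750000)/2 = 2.400000
  f(c_1) = f(2.400000) = 4.024000
  f(a) × f(c) < 0, new interval: [2.050000, 2.400000]
Iteration 2:
  c_2 = (2.050000 + 2.400000)/2 = 2.225000
  f(c_2) = f(2.225000) = 1.565141
  f(a) × f(c) < 0, new interval: [2.050000, 2.225000]

After 2 iteration(s), the approximation is c_2 = 2.225000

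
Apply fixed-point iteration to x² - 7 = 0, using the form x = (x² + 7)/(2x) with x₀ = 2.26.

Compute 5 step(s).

Equation: x² - 7 = 0
Fixed-point form: x = (x² + 7)/(2x)
x₀ = 2.26

x_1 = g(2.260000) = 2.678673
x_2 = g(2.678673) = 2.645954
x_3 = g(2.645954) = 2.645751
x_4 = g(2.645751) = 2.645751
x_5 = g(2.645751) = 2.645751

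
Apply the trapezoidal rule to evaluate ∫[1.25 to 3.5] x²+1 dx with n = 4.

f(x) = x²+1
a = 1.25, b = 3.5, n = 4
h = (b - a)/n = 0.562500

Trapezoidal rule: (h/2)[f(x₀) + 2f(x₁) + 2f(x₂) + ... + f(xₙ)]

x_0 = 1.2500, f(x_0) = 2.562500, coefficient = 1
x_1 = 1.8125, f(x_1) = 4.285156, coefficient = 2
x_2 = 2.3750, f(x_2) = 6.640625, coefficient = 2
x_3 = 2.9375, f(x_3) = 9.628906, coefficient = 2
x_4 = 3.5000, f(x_4) = 13.250000, coefficient = 1

I ≈ (0.562500/2) × 56.921875 = 16.009277
Exact value: 15.890625
Error: 0.118652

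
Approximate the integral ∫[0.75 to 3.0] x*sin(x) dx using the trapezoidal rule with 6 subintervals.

f(x) = x*sin(x)
a = 0.75, b = 3.0, n = 6
h = (b - a)/n = 0.375000

Trapezoidal rule: (h/2)[f(x₀) + 2f(x₁) + 2f(x₂) + ... + f(xₙ)]

x_0 = 0.7500, f(x_0) = 0.511229, coefficient = 1
x_1 = 1.1250, f(x_1) = 1.015051, coefficient = 2
x_2 = 1.5000, f(x_2) = 1.496242, coefficient = 2
x_3 = 1.8750, f(x_3) = 1.788911, coefficient = 2
x_4 = 2.2500, f(x_4) = 1.750665, coefficient = 2
x_5 = 2.6250, f(x_5) = 1.296541, coefficient = 2
x_6 = 3.0000, f(x_6) = 0.423360, coefficient = 1

I ≈ (0.375000/2) × 15.629409 = 2.930514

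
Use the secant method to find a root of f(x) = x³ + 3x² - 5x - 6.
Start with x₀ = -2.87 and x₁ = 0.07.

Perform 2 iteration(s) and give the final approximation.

f(x) = x³ + 3x² - 5x - 6
x₀ = -2.87, x₁ = 0.07

Secant formula: x_{n+1} = x_n - f(x_n)(x_n - x_{n-1})/(f(x_n) - f(x_{n-1}))

Iteration 1:
  f(-2.870000) = 9.420797
  f(0.070000) = -6.334957
  x_2 = 0.070000 - (-6.334957)×(0.070000 - (-2.870000))/(-6.334957 - 9.420797)
       = -1.112093
Iteration 2:
  f(0.070000) = -6.334957
  f(-1.112093) = 1.895339
  x_3 = -1.112093 - 1.895339×(-1.112093 - 0.070000)/(1.895339 - (-6.334957))
       = -0.839871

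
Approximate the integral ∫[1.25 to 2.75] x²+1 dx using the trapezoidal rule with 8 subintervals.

f(x) = x²+1
a = 1.25, b = 2.75, n = 8
h = (b - a)/n = 0.187500

Trapezoidal rule: (h/2)[f(x₀) + 2f(x₁) + 2f(x₂) + ... + f(xₙ)]

x_0 = 1.2500, f(x_0) = 2.562500, coefficient = 1
x_1 = 1.4375, f(x_1) = 3.066406, coefficient = 2
x_2 = 1.6250, f(x_2) = 3.640625, coefficient = 2
x_3 = 1.8125, f(x_3) = 4.285156, coefficient = 2
x_4 = 2.0000, f(x_4) = 5.000000, coefficient = 2
x_5 = 2.1875, f(x_5) = 5.785156, coefficient = 2
x_6 = 2.3750, f(x_6) = 6.640625, coefficient = 2
x_7 = 2.5625, f(x_7) = 7.566406, coefficient = 2
x_8 = 2.7500, f(x_8) = 8.562500, coefficient = 1

I ≈ (0.187500/2) × 83.093750 = 7.790039
Exact value: 7.781250
Error: 0.008789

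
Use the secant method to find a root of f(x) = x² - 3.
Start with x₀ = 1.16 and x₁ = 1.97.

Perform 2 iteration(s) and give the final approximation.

f(x) = x² - 3
x₀ = 1.16, x₁ = 1.97

Secant formula: x_{n+1} = x_n - f(x_n)(x_n - x_{n-1})/(f(x_n) - f(x_{n-1}))

Iteration 1:
  f(1.160000) = -1.654400
  f(1.970000) = 0.880900
  x_2 = 1.970000 - 0.880900×(1.970000 - 1.160000)/(0.880900 - (-1.654400))
       = 1.688562
Iteration 2:
  f(1.970000) = 0.880900
  f(1.688562) = -0.148757
  x_3 = 1.688562 - (-0.148757)×(1.688562 - 1.970000)/(-0.148757 - 0.880900)
       = 1.729222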